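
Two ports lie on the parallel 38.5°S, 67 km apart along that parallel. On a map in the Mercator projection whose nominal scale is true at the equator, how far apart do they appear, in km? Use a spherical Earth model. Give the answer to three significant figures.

For Mercator, h = k = sec φ (a conformal cylindrical projection has a single point scale, 1/cos φ).
Along the parallel, k = sec 38.5° = 1/0.7826 = 1.278.
Map distance = 67 × 1.278 ≈ 85.6 km.

85.6 km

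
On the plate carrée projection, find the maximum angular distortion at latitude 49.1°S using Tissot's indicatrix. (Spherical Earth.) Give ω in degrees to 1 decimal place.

24.1°

Plate carrée maps x = Rλ, y = Rφ. The meridian scale is h = 1 and the parallel scale is k = 1/cos φ = sec φ.
At 49.1°: h = 1.000, k = 1.527; principal scales a = 1.527, b = 1.000.
sin(ω/2) = (a − b)/(a + b) = 0.5273/2.527 = 0.2086, so ω = 2 arcsin(0.2086) ≈ 24.1°.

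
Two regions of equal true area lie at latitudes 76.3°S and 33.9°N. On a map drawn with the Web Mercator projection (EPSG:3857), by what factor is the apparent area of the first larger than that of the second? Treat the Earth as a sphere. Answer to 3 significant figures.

Mercator is conformal with k = sec φ, so areal scale = k² = sec²φ.
At 76.3°: sec²(76.3°) = 1/0.2368² = 17.83.
At 33.9°: sec²(33.9°) = 1/0.8300² = 1.452.
Ratio = 17.83/1.452 = cos²(33.9°)/cos²(76.3°) ≈ 12.3.

12.3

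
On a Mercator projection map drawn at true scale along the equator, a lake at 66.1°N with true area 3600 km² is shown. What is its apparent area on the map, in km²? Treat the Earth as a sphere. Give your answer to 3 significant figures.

21900 km²

The Mercator projection is conformal; its linear scale factor is the same in every direction and equals sec φ = 1/cos φ.
Areal scale = k² = sec²φ = 1/cos²(66.1°) = 1/0.4051² = 6.092.
Apparent area = 3600 × 6.092 ≈ 21900 km².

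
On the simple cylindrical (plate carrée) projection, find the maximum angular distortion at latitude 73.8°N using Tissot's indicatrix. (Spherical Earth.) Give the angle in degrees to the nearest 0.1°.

68.6°

In the plate carrée (x = Rλ, y = Rφ), meridians are true-scale (h = 1) and parallels are stretched by k = sec φ.
At 73.8°: h = 1.000, k = 3.584; principal scales a = 3.584, b = 1.000.
sin(ω/2) = (a − b)/(a + b) = 2.584/4.584 = 0.5637, so ω = 2 arcsin(0.5637) ≈ 68.6°.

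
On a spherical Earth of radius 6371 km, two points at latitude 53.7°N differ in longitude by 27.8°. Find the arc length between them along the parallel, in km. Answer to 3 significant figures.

Arc length along a parallel = R cos φ · Δλ (with Δλ in radians).
= 6371 × cos 53.7° × (27.8° × π/180) = 6371 × 0.5920 × 0.4852 ≈ 1830 km.

1830 km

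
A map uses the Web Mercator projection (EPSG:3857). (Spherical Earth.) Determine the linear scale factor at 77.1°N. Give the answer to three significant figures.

For Mercator, h = k = sec φ (a conformal cylindrical projection has a single point scale, 1/cos φ).
k = 1/cos 77.1° = 1/0.2233 = 4.479.

4.48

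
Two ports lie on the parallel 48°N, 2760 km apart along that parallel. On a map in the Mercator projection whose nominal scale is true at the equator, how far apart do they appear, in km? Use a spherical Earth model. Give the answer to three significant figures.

The Mercator projection is conformal; its linear scale factor is the same in every direction and equals sec φ = 1/cos φ.
Along the parallel, k = sec 48° = 1/0.6691 = 1.494.
Map distance = 2760 × 1.494 ≈ 4120 km.

4120 km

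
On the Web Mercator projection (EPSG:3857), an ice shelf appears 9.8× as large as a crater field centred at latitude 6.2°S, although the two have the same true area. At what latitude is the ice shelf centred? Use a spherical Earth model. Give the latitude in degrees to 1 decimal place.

71.5°

On Mercator, (apparent₁)/(apparent₂) = sec²φ₁ / sec²φ₂ when true areas are equal.
cos²φ₂ / cos²φ₁ = 9.8  ⇒  cos φ₁ = cos 6.2° / √9.8 = 0.9942/3.130 = 0.3176.
φ₁ = arccos(0.3176) ≈ 71.5°.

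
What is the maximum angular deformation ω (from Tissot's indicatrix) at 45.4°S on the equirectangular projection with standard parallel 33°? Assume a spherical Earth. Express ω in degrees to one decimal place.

With standard parallel φ₀ = 33°, the equirectangular projection gives x = Rλ cos φ₀, y = Rφ, so h = 1 and k = cos 33° / cos φ.
At 45.4°: h = 1.000, k = 1.194; principal scales a = 1.194, b = 1.000.
sin(ω/2) = (a − b)/(a + b) = 0.1944/2.194 = 0.08860, so ω = 2 arcsin(0.08860) ≈ 10.2°.

10.2°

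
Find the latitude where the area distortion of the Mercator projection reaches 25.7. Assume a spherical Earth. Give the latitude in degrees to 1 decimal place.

78.6°

Mercator areal scale is sec²φ.
sec²φ = 25.7  ⇒  cos²φ = 0.03891  ⇒  cos φ = 0.1973.
φ = arccos(0.1973) ≈ 78.6°.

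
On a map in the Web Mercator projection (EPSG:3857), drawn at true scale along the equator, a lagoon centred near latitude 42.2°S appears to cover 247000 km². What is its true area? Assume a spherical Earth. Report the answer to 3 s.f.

For Mercator, h = k = sec φ (a conformal cylindrical projection has a single point scale, 1/cos φ).
Areal scale = k² = sec²φ = 1/cos²(42.2°) = 1/0.7408² = 1.822.
True area = apparent / (areal scale) = 247000 / 1.822 ≈ 136000 km².

136000 km²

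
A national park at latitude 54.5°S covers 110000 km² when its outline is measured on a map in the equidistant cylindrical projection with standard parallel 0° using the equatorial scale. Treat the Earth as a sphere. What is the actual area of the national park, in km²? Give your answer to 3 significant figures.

In the plate carrée (x = Rλ, y = Rφ), meridians are true-scale (h = 1) and parallels are stretched by k = sec φ.
Areal scale = h·k = 1 × sec φ; at 54.5°, h = 1.000, k = 1.722, so h·k = 1.722.
True area = apparent / (areal scale) = 110000 / 1.722 ≈ 63900 km².

63900 km²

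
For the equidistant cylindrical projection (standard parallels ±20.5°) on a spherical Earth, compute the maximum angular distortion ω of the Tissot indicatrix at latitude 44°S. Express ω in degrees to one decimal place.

The equidistant cylindrical projection with φ₀ = 20.5° has h = 1 (meridians true) and k = cos φ₀ / cos φ along parallels.
At 44°: h = 1.000, k = 1.302; principal scales a = 1.302, b = 1.000.
sin(ω/2) = (a − b)/(a + b) = 0.3021/2.302 = 0.1312, so ω = 2 arcsin(0.1312) ≈ 15.1°.

15.1°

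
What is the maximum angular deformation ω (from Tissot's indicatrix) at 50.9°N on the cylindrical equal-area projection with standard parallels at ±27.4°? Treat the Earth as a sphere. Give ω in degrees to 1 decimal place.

38.4°

Cylindrical equal-area (φ₀ = 27.4°): h = cos φ / cos 27.4° along meridians, k = cos 27.4° / cos φ along parallels; h·k = 1.
At 50.9°: h = 0.7104, k = 1.408; principal scales a = 1.408, b = 0.7104.
sin(ω/2) = (a − b)/(a + b) = 0.6974/2.118 = 0.3292, so ω = 2 arcsin(0.3292) ≈ 38.4°.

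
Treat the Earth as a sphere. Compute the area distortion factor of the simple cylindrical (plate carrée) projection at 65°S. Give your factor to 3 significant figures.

In the plate carrée (x = Rλ, y = Rφ), meridians are true-scale (h = 1) and parallels are stretched by k = sec φ.
Areal scale = h·k = 1 × sec φ; at 65°, h = 1.000, k = 2.366, so h·k = 2.366.

2.37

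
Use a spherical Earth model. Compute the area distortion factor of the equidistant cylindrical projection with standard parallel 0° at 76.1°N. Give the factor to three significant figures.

4.16

For the equirectangular projection with φ₀ = 0 (plate carrée), h = 1 along meridians and k = sec φ along parallels.
Areal scale = h·k = 1 × sec φ; at 76.1°, h = 1.000, k = 4.163, so h·k = 4.163.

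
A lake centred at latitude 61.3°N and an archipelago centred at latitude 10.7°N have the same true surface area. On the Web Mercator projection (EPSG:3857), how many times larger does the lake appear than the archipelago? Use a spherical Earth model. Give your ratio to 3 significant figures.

On Mercator, area is exaggerated by sec²φ = 1/cos²φ.
At 61.3°: sec²(61.3°) = 1/0.4802² = 4.336.
At 10.7°: sec²(10.7°) = 1/0.9826² = 1.036.
Ratio = 4.336/1.036 = cos²(10.7°)/cos²(61.3°) ≈ 4.19.

4.19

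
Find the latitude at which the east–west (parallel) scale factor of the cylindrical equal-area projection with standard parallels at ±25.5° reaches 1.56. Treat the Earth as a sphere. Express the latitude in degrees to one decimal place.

A cylindrical equal-area projection with standard parallel φ₀ has meridian scale h = cos φ / cos φ₀ and parallel scale k = cos φ₀ / cos φ (so areas are preserved, h·k = 1).
k = cos φ₀ / cos φ = 1.56  ⇒  cos φ = cos 25.5° / 1.56 = 0.5786.
φ = arccos(0.5786) ≈ 54.6°.

54.6°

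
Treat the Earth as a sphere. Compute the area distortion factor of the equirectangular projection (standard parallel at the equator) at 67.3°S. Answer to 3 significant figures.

2.59

In the plate carrée (x = Rλ, y = Rφ), meridians are true-scale (h = 1) and parallels are stretched by k = sec φ.
Areal scale = h·k = 1 × sec φ; at 67.3°, h = 1.000, k = 2.591, so h·k = 2.591.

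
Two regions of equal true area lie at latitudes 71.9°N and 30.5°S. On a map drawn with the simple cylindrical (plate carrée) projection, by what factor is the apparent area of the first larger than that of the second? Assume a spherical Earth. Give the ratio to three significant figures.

2.77

For the equirectangular projection with φ₀ = 0 (plate carrée), h = 1 along meridians and k = sec φ along parallels.
Areal scale at 71.9°: h·k = 1.000 × 3.219 = 3.219.
Areal scale at 30.5°: h·k = 1.000 × 1.161 = 1.161.
Ratio = 3.219/1.161 ≈ 2.77.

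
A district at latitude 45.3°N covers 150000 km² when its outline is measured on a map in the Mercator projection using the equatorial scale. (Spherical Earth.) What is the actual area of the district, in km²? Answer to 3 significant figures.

The Mercator projection is conformal; its linear scale factor is the same in every direction and equals sec φ = 1/cos φ.
Areal scale = k² = sec²φ = 1/cos²(45.3°) = 1/0.7034² = 2.021.
True area = apparent / (areal scale) = 150000 / 2.021 ≈ 74200 km².

74200 km²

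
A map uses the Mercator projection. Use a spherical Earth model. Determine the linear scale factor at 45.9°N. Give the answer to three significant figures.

Mercator is conformal, so the point scale is isotropic: h = k = sec φ = 1/cos φ.
k = 1/cos 45.9° = 1/0.6959 = 1.437.

1.44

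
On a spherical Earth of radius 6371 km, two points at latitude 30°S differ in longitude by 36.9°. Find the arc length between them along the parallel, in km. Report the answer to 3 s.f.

Arc length along a parallel = R cos φ · Δλ (with Δλ in radians).
= 6371 × cos 30° × (36.9° × π/180) = 6371 × 0.8660 × 0.6440 ≈ 3550 km.

3550 km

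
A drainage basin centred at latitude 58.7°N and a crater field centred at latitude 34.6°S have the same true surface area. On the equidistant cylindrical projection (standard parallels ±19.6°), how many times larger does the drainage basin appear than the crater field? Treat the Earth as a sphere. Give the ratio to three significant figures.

In the equirectangular projection with standard parallel φ₀ = 19.6° (x = Rλ cos φ₀, y = Rφ), meridians are true-scale (h = 1) and the parallel scale is k = cos φ₀ / cos φ.
Areal scale at 58.7°: h·k = 1.000 × 1.813 = 1.813.
Areal scale at 34.6°: h·k = 1.000 × 1.144 = 1.144.
Ratio = 1.813/1.144 ≈ 1.58.

1.58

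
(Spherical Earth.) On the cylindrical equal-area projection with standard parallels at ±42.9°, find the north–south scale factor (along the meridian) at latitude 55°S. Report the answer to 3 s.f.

0.783

A cylindrical equal-area projection with standard parallel φ₀ has meridian scale h = cos φ / cos φ₀ and parallel scale k = cos φ₀ / cos φ (so areas are preserved, h·k = 1).
h = cos 55° / cos 42.9° = 0.5736/0.7325 = 0.7830.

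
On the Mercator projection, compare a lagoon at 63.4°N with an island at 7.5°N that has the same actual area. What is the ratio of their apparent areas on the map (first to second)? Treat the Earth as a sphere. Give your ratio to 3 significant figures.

Mercator is conformal with k = sec φ, so areal scale = k² = sec²φ.
At 63.4°: sec²(63.4°) = 1/0.4478² = 4.988.
At 7.5°: sec²(7.5°) = 1/0.9914² = 1.017.
Ratio = 4.988/1.017 = cos²(7.5°)/cos²(63.4°) ≈ 4.90.

4.90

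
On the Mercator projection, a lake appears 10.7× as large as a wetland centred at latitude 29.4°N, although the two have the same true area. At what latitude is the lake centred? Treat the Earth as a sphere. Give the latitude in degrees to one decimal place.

74.6°

On Mercator, (apparent₁)/(apparent₂) = sec²φ₁ / sec²φ₂ when true areas are equal.
cos²φ₂ / cos²φ₁ = 10.7  ⇒  cos φ₁ = cos 29.4° / √10.7 = 0.8712/3.271 = 0.2663.
φ₁ = arccos(0.2663) ≈ 74.6°.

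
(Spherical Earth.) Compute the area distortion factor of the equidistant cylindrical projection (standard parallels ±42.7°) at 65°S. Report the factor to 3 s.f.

The equidistant cylindrical projection with φ₀ = 42.7° has h = 1 (meridians true) and k = cos φ₀ / cos φ along parallels.
Areal scale = h·k = 1 × cos φ₀ / cos φ; at 65°, h = 1.000, k = 1.739, so h·k = 1.739.

1.74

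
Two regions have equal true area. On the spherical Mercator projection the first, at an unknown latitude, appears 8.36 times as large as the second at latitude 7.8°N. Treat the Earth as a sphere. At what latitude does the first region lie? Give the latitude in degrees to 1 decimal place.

For equal true areas on Mercator, apparent areas scale as sec²φ, so the ratio is cos²φ₂ / cos²φ₁.
cos²φ₂ / cos²φ₁ = 8.36  ⇒  cos φ₁ = cos 7.8° / √8.36 = 0.9907/2.891 = 0.3427.
φ₁ = arccos(0.3427) ≈ 70.0°.

70.0°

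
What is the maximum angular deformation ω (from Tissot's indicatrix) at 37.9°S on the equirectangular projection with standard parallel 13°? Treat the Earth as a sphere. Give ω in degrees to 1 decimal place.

12.1°

The equidistant cylindrical projection with φ₀ = 13° has h = 1 (meridians true) and k = cos φ₀ / cos φ along parallels.
At 37.9°: h = 1.000, k = 1.235; principal scales a = 1.235, b = 1.000.
sin(ω/2) = (a − b)/(a + b) = 0.2348/2.235 = 0.1051, so ω = 2 arcsin(0.1051) ≈ 12.1°.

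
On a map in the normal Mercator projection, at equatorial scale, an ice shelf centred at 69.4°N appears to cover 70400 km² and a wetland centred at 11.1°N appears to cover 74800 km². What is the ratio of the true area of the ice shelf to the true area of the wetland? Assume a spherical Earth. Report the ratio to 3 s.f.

On Mercator the areal scale is sec²φ, so true area = apparent × cos²φ.
True area of ice shelf: 70400 × cos²(69.4°) = 70400 × 0.1238 = 8715 km².
True area of wetland: 74800 × cos²(11.1°) = 74800 × 0.9629 = 72030 km².
Ratio = 8715 / 72030 ≈ 0.121.

0.121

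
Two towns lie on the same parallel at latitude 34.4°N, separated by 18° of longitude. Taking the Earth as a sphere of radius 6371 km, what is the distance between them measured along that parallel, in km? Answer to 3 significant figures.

Arc length along a parallel = R cos φ · Δλ (with Δλ in radians).
= 6371 × cos 34.4° × (18° × π/180) = 6371 × 0.8251 × 0.3142 ≈ 1650 km.

1650 km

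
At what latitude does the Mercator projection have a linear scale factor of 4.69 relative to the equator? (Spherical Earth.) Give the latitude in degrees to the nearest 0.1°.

77.7°

Mercator scale is k = sec φ = 1/cos φ.
1/cos φ = 4.69  ⇒  cos φ = 0.2132  ⇒  φ = arccos(0.2132) ≈ 77.7°.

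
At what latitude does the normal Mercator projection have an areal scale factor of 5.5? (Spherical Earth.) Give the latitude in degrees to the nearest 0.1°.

64.8°

Mercator areal scale is sec²φ.
sec²φ = 5.5  ⇒  cos²φ = 0.1818  ⇒  cos φ = 0.4264.
φ = arccos(0.4264) ≈ 64.8°.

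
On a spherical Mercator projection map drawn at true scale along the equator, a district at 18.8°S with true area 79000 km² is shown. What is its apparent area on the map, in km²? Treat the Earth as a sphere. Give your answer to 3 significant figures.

88200 km²

The Mercator projection is conformal; its linear scale factor is the same in every direction and equals sec φ = 1/cos φ.
Areal scale = k² = sec²φ = 1/cos²(18.8°) = 1/0.9466² = 1.116.
Apparent area = 79000 × 1.116 ≈ 88200 km².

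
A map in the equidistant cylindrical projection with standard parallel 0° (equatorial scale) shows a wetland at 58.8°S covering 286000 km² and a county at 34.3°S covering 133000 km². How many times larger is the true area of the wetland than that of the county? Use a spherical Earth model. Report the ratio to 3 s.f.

Plate carrée has h = 1 and k = sec φ, giving areal scale sec φ; true area = (apparent area) · cos φ.
True area of wetland: 286000 × cos(58.8°) = 286000 × 0.5180 = 148200 km².
True area of county: 133000 × cos(34.3°) = 133000 × 0.8261 = 109900 km².
Ratio = 148200 / 109900 ≈ 1.35.

1.35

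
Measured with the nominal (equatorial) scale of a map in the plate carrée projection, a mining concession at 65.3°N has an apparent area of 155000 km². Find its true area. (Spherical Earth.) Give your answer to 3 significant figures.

64800 km²

In the plate carrée (x = Rλ, y = Rφ), meridians are true-scale (h = 1) and parallels are stretched by k = sec φ.
Areal scale = h·k = 1 × sec φ; at 65.3°, h = 1.000, k = 2.393, so h·k = 2.393.
True area = apparent / (areal scale) = 155000 / 2.393 ≈ 64800 km².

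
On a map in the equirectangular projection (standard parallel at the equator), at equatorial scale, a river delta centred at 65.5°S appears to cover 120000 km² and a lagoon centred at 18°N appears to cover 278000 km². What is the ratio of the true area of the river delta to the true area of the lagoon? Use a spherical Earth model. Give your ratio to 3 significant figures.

On the plate carrée, areal scale = h·k = 1 × sec φ, so true area = apparent × cos φ.
True area of river delta: 120000 × cos(65.5°) = 120000 × 0.4147 = 49760 km².
True area of lagoon: 278000 × cos(18°) = 278000 × 0.9511 = 264400 km².
Ratio = 49760 / 264400 ≈ 0.188.

0.188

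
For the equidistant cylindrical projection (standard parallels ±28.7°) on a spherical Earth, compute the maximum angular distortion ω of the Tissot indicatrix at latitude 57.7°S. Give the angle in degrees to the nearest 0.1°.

In the equirectangular projection with standard parallel φ₀ = 28.7° (x = Rλ cos φ₀, y = Rφ), meridians are true-scale (h = 1) and the parallel scale is k = cos φ₀ / cos φ.
At 57.7°: h = 1.000, k = 1.642; principal scales a = 1.642, b = 1.000.
sin(ω/2) = (a − b)/(a + b) = 0.6415/2.642 = 0.2429, so ω = 2 arcsin(0.2429) ≈ 28.1°.

28.1°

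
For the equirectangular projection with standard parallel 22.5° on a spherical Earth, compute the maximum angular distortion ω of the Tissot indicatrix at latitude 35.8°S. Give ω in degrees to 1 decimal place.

7.5°

In the equirectangular projection with standard parallel φ₀ = 22.5° (x = Rλ cos φ₀, y = Rφ), meridians are true-scale (h = 1) and the parallel scale is k = cos φ₀ / cos φ.
At 35.8°: h = 1.000, k = 1.139; principal scales a = 1.139, b = 1.000.
sin(ω/2) = (a − b)/(a + b) = 0.1391/2.139 = 0.06503, so ω = 2 arcsin(0.06503) ≈ 7.5°.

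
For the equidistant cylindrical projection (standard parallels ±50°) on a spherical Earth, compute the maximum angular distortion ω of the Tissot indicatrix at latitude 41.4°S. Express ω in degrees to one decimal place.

8.8°

The equidistant cylindrical projection with φ₀ = 50° has h = 1 (meridians true) and k = cos φ₀ / cos φ along parallels.
At 41.4°: h = 1.000, k = 0.8569; principal scales a = 1.000, b = 0.8569.
sin(ω/2) = (a − b)/(a + b) = 0.1431/1.857 = 0.07705, so ω = 2 arcsin(0.07705) ≈ 8.8°.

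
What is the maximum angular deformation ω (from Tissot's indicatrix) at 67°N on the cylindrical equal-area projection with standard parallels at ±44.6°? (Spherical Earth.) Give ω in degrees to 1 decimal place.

For cylindrical equal-area with standard parallel φ₀, h = cos φ / cos φ₀ and k = cos φ₀ / cos φ, so h·k = 1.
At 67°: h = 0.5488, k = 1.822; principal scales a = 1.822, b = 0.5488.
sin(ω/2) = (a − b)/(a + b) = 1.274/2.371 = 0.5371, so ω = 2 arcsin(0.5371) ≈ 65.0°.

65.0°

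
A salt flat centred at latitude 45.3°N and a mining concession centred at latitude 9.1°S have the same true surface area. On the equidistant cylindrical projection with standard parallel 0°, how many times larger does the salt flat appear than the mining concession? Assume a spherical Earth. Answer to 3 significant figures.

Plate carrée maps x = Rλ, y = Rφ. The meridian scale is h = 1 and the parallel scale is k = 1/cos φ = sec φ.
Areal scale at 45.3°: h·k = 1.000 × 1.422 = 1.422.
Areal scale at 9.1°: h·k = 1.000 × 1.013 = 1.013.
Ratio = 1.422/1.013 ≈ 1.40.

1.40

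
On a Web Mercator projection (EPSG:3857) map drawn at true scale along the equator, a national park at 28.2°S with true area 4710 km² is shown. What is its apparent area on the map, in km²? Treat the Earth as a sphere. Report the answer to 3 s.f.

The Mercator projection is conformal; its linear scale factor is the same in every direction and equals sec φ = 1/cos φ.
Areal scale = k² = sec²φ = 1/cos²(28.2°) = 1/0.8813² = 1.288.
Apparent area = 4710 × 1.288 ≈ 6060 km².

6060 km²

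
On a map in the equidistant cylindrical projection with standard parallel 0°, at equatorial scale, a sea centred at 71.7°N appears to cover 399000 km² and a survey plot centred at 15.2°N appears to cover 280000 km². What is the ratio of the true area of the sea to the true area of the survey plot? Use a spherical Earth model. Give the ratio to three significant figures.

0.464

Plate carrée has h = 1 and k = sec φ, giving areal scale sec φ; true area = (apparent area) · cos φ.
True area of sea: 399000 × cos(71.7°) = 399000 × 0.3140 = 125300 km².
True area of survey plot: 280000 × cos(15.2°) = 280000 × 0.9650 = 270200 km².
Ratio = 125300 / 270200 ≈ 0.464.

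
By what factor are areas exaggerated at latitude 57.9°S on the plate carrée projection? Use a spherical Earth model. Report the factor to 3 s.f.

1.88

For the equirectangular projection with φ₀ = 0 (plate carrée), h = 1 along meridians and k = sec φ along parallels.
Areal scale = h·k = 1 × sec φ; at 57.9°, h = 1.000, k = 1.882, so h·k = 1.882.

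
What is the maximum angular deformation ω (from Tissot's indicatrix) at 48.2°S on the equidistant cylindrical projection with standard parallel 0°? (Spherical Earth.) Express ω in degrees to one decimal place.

For the equirectangular projection with φ₀ = 0 (plate carrée), h = 1 along meridians and k = sec φ along parallels.
At 48.2°: h = 1.000, k = 1.500; principal scales a = 1.500, b = 1.000.
sin(ω/2) = (a − b)/(a + b) = 0.5003/2.500 = 0.2001, so ω = 2 arcsin(0.2001) ≈ 23.1°.

23.1°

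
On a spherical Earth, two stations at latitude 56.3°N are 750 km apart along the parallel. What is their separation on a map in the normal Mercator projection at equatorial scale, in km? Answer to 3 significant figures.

The Mercator projection is conformal; its linear scale factor is the same in every direction and equals sec φ = 1/cos φ.
Along the parallel, k = sec 56.3° = 1/0.5548 = 1.802.
Map distance = 750 × 1.802 ≈ 1350 km.

1350 km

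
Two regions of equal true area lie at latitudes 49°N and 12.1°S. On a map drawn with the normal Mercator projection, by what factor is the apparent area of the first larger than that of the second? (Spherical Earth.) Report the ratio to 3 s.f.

Mercator areal scale is sec²φ.
At 49°: sec²(49°) = 1/0.6561² = 2.323.
At 12.1°: sec²(12.1°) = 1/0.9778² = 1.046.
Ratio = 2.323/1.046 = cos²(12.1°)/cos²(49°) ≈ 2.22.

2.22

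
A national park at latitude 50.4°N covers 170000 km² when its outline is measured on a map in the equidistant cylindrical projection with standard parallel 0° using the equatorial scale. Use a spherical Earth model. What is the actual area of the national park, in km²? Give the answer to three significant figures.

108000 km²

For the equirectangular projection with φ₀ = 0 (plate carrée), h = 1 along meridians and k = sec φ along parallels.
Areal scale = h·k = 1 × sec φ; at 50.4°, h = 1.000, k = 1.569, so h·k = 1.569.
True area = apparent / (areal scale) = 170000 / 1.569 ≈ 108000 km².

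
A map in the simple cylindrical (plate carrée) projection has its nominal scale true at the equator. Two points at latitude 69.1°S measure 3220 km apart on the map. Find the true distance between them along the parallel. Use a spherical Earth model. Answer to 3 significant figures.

1150 km

In the plate carrée (x = Rλ, y = Rφ), meridians are true-scale (h = 1) and parallels are stretched by k = sec φ.
Along the parallel at 69.1°, map distances are exaggerated by k = sec 69.1° = 2.803.
True distance = 3220 / 2.803 = 3220 × cos 69.1° ≈ 1150 km.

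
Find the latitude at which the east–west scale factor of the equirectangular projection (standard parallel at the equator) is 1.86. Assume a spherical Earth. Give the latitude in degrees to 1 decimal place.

57.5°

Plate carrée: h = 1, k = sec φ along parallels.
sec φ = 1.86  ⇒  cos φ = 0.5376  ⇒  φ ≈ 57.5°.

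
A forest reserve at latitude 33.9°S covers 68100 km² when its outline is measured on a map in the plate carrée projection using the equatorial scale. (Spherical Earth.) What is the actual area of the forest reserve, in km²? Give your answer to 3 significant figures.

56500 km²

For the equirectangular projection with φ₀ = 0 (plate carrée), h = 1 along meridians and k = sec φ along parallels.
Areal scale = h·k = 1 × sec φ; at 33.9°, h = 1.000, k = 1.205, so h·k = 1.205.
True area = apparent / (areal scale) = 68100 / 1.205 ≈ 56500 km².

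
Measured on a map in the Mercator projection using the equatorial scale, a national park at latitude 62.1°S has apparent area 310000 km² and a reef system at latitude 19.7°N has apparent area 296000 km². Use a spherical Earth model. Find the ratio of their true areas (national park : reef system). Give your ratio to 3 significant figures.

0.259

On Mercator the areal scale is sec²φ, so true area = apparent × cos²φ.
True area of national park: 310000 × cos²(62.1°) = 310000 × 0.2190 = 67880 km².
True area of reef system: 296000 × cos²(19.7°) = 296000 × 0.8864 = 262400 km².
Ratio = 67880 / 262400 ≈ 0.259.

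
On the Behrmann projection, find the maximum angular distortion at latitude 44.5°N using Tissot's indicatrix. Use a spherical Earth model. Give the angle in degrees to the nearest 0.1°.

22.1°

Behrmann is a cylindrical equal-area projection with standard parallels at ±30°. For cylindrical equal-area with standard parallel φ₀, h = cos φ / cos φ₀ and k = cos φ₀ / cos φ, so h·k = 1.
At 44.5°: h = 0.8236, k = 1.214; principal scales a = 1.214, b = 0.8236.
sin(ω/2) = (a − b)/(a + b) = 0.3906/2.038 = 0.1917, so ω = 2 arcsin(0.1917) ≈ 22.1°.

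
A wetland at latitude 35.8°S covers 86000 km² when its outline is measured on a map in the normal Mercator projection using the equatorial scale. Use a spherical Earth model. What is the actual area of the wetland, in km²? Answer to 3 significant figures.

56600 km²

For Mercator, h = k = sec φ (a conformal cylindrical projection has a single point scale, 1/cos φ).
Areal scale = k² = sec²φ = 1/cos²(35.8°) = 1/0.8111² = 1.520.
True area = apparent / (areal scale) = 86000 / 1.520 ≈ 56600 km².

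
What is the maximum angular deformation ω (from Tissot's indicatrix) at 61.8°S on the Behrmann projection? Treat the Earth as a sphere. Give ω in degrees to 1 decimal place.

Behrmann is a cylindrical equal-area projection with standard parallels at ±30°. A cylindrical equal-area projection with standard parallel φ₀ has meridian scale h = cos φ / cos φ₀ and parallel scale k = cos φ₀ / cos φ (so areas are preserved, h·k = 1).
At 61.8°: h = 0.5457, k = 1.833; principal scales a = 1.833, b = 0.5457.
sin(ω/2) = (a − b)/(a + b) = 1.287/2.378 = 0.5411, so ω = 2 arcsin(0.5411) ≈ 65.5°.

65.5°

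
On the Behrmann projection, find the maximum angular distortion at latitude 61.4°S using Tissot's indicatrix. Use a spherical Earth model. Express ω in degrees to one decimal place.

64.3°

Behrmann is a cylindrical equal-area projection with standard parallels at ±30°. For cylindrical equal-area with standard parallel φ₀, h = cos φ / cos φ₀ and k = cos φ₀ / cos φ, so h·k = 1.
At 61.4°: h = 0.5527, k = 1.809; principal scales a = 1.809, b = 0.5527.
sin(ω/2) = (a − b)/(a + b) = 1.256/2.362 = 0.5319, so ω = 2 arcsin(0.5319) ≈ 64.3°.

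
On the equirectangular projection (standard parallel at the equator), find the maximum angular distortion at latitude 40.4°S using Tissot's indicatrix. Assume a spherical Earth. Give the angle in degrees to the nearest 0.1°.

In the plate carrée (x = Rλ, y = Rφ), meridians are true-scale (h = 1) and parallels are stretched by k = sec φ.
At 40.4°: h = 1.000, k = 1.313; principal scales a = 1.313, b = 1.000.
sin(ω/2) = (a − b)/(a + b) = 0.3131/2.313 = 0.1354, so ω = 2 arcsin(0.1354) ≈ 15.6°.

15.6°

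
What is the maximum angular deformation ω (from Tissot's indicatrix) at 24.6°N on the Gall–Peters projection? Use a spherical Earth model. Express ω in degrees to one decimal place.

Gall–Peters is a cylindrical equal-area projection with standard parallels at ±45°. For cylindrical equal-area with standard parallel φ₀, h = cos φ / cos φ₀ and k = cos φ₀ / cos φ, so h·k = 1.
At 24.6°: h = 1.286, k = 0.7777; principal scales a = 1.286, b = 0.7777.
sin(ω/2) = (a − b)/(a + b) = 0.5082/2.064 = 0.2463, so ω = 2 arcsin(0.2463) ≈ 28.5°.

28.5°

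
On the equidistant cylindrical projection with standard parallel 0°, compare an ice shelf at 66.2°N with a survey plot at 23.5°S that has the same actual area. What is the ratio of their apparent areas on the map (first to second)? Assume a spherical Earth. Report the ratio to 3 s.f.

2.27

In the plate carrée (x = Rλ, y = Rφ), meridians are true-scale (h = 1) and parallels are stretched by k = sec φ.
Areal scale at 66.2°: h·k = 1.000 × 2.478 = 2.478.
Areal scale at 23.5°: h·k = 1.000 × 1.090 = 1.090.
Ratio = 2.478/1.090 ≈ 2.27.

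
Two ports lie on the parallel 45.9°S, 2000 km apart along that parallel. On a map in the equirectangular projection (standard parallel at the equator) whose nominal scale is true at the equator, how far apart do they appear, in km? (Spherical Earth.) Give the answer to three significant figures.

2870 km

In the plate carrée (x = Rλ, y = Rφ), meridians are true-scale (h = 1) and parallels are stretched by k = sec φ.
Along the parallel, k = sec 45.9° = 1/0.6959 = 1.437.
Map distance = 2000 × 1.437 ≈ 2870 km.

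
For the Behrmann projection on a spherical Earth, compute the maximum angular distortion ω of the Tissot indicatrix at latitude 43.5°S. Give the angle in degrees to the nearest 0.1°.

20.2°

The Behrmann projection is cylindrical equal-area with φ₀ = 30°. A cylindrical equal-area projection with standard parallel φ₀ has meridian scale h = cos φ / cos φ₀ and parallel scale k = cos φ₀ / cos φ (so areas are preserved, h·k = 1).
At 43.5°: h = 0.8376, k = 1.194; principal scales a = 1.194, b = 0.8376.
sin(ω/2) = (a − b)/(a + b) = 0.3563/2.031 = 0.1754, so ω = 2 arcsin(0.1754) ≈ 20.2°.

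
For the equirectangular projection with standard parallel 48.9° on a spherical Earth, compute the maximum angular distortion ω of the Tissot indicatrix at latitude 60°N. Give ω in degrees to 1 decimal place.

15.6°

With standard parallel φ₀ = 48.9°, the equirectangular projection gives x = Rλ cos φ₀, y = Rφ, so h = 1 and k = cos 48.9° / cos φ.
At 60°: h = 1.000, k = 1.315; principal scales a = 1.315, b = 1.000.
sin(ω/2) = (a − b)/(a + b) = 0.3148/2.315 = 0.1360, so ω = 2 arcsin(0.1360) ≈ 15.6°.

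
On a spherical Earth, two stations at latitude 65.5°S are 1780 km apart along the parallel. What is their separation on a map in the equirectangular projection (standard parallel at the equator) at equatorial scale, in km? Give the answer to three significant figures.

4290 km

In the plate carrée (x = Rλ, y = Rφ), meridians are true-scale (h = 1) and parallels are stretched by k = sec φ.
Along the parallel, k = sec 65.5° = 1/0.4147 = 2.411.
Map distance = 1780 × 2.411 ≈ 4290 km.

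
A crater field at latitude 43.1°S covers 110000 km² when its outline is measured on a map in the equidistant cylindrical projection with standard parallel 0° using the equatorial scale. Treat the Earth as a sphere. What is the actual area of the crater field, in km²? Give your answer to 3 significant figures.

Plate carrée maps x = Rλ, y = Rφ. The meridian scale is h = 1 and the parallel scale is k = 1/cos φ = sec φ.
Areal scale = h·k = 1 × sec φ; at 43.1°, h = 1.000, k = 1.370, so h·k = 1.370.
True area = apparent / (areal scale) = 110000 / 1.370 ≈ 80300 km².

80300 km²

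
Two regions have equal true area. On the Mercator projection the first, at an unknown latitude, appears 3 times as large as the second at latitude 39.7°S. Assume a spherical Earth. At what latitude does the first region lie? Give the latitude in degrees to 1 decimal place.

63.6°

For equal true areas on Mercator, apparent areas scale as sec²φ, so the ratio is cos²φ₂ / cos²φ₁.
cos²φ₂ / cos²φ₁ = 3  ⇒  cos φ₁ = cos 39.7° / √3 = 0.7694/1.732 = 0.4442.
φ₁ = arccos(0.4442) ≈ 63.6°.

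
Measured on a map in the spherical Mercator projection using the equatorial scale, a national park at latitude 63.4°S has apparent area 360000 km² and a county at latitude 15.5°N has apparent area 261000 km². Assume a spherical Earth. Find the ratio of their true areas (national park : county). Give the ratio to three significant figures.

0.298

Mercator's areal exaggeration is sec²φ; hence true area = (apparent area) · cos²φ.
True area of national park: 360000 × cos²(63.4°) = 360000 × 0.2005 = 72180 km².
True area of county: 261000 × cos²(15.5°) = 261000 × 0.9286 = 242400 km².
Ratio = 72180 / 242400 ≈ 0.298.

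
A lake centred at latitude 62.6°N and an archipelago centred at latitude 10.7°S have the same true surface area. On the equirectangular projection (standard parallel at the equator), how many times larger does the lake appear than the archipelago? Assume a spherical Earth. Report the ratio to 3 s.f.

In the plate carrée (x = Rλ, y = Rφ), meridians are true-scale (h = 1) and parallels are stretched by k = sec φ.
Areal scale at 62.6°: h·k = 1.000 × 2.173 = 2.173.
Areal scale at 10.7°: h·k = 1.000 × 1.018 = 1.018.
Ratio = 2.173/1.018 ≈ 2.14.

2.14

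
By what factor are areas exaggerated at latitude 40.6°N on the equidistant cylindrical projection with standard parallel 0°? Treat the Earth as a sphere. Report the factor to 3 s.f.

For the equirectangular projection with φ₀ = 0 (plate carrée), h = 1 along meridians and k = sec φ along parallels.
Areal scale = h·k = 1 × sec φ; at 40.6°, h = 1.000, k = 1.317, so h·k = 1.317.

1.32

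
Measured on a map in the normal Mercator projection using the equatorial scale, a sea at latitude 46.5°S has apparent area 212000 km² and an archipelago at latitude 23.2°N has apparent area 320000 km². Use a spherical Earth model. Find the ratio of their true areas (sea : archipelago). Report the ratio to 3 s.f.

Mercator's areal exaggeration is sec²φ; hence true area = (apparent area) · cos²φ.
True area of sea: 212000 × cos²(46.5°) = 212000 × 0.4738 = 100500 km².
True area of archipelago: 320000 × cos²(23.2°) = 320000 × 0.8448 = 270300 km².
Ratio = 100500 / 270300 ≈ 0.372.

0.372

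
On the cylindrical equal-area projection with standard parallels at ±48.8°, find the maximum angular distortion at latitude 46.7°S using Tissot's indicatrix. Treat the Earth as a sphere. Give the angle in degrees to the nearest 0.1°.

4.6°

A cylindrical equal-area projection with standard parallel φ₀ has meridian scale h = cos φ / cos φ₀ and parallel scale k = cos φ₀ / cos φ (so areas are preserved, h·k = 1).
At 46.7°: h = 1.041, k = 0.9604; principal scales a = 1.041, b = 0.9604.
sin(ω/2) = (a − b)/(a + b) = 0.08074/2.002 = 0.04034, so ω = 2 arcsin(0.04034) ≈ 4.6°.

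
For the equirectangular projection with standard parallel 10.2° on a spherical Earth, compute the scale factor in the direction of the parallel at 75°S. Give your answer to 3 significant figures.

In the equirectangular projection with standard parallel φ₀ = 10.2° (x = Rλ cos φ₀, y = Rφ), meridians are true-scale (h = 1) and the parallel scale is k = cos φ₀ / cos φ.
k = cos 10.2° / cos 75° = 0.9842/0.2588 = 3.803.

3.80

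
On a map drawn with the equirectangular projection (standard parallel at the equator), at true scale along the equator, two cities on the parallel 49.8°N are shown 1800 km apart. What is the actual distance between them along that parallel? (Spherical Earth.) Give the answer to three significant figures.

For the equirectangular projection with φ₀ = 0 (plate carrée), h = 1 along meridians and k = sec φ along parallels.
Along the parallel at 49.8°, map distances are exaggerated by k = sec 49.8° = 1.549.
True distance = 1800 / 1.549 = 1800 × cos 49.8° ≈ 1160 km.

1160 km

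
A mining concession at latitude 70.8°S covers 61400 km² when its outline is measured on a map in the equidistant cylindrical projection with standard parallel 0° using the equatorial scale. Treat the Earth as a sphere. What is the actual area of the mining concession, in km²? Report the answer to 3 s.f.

In the plate carrée (x = Rλ, y = Rφ), meridians are true-scale (h = 1) and parallels are stretched by k = sec φ.
Areal scale = h·k = 1 × sec φ; at 70.8°, h = 1.000, k = 3.041, so h·k = 3.041.
True area = apparent / (areal scale) = 61400 / 3.041 ≈ 20200 km².

20200 km²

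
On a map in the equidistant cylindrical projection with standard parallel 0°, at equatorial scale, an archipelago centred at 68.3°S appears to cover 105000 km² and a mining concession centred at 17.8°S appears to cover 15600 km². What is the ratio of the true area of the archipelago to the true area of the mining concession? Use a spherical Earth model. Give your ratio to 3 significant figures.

2.61

Plate carrée has h = 1 and k = sec φ, giving areal scale sec φ; true area = (apparent area) · cos φ.
True area of archipelago: 105000 × cos(68.3°) = 105000 × 0.3697 = 38820 km².
True area of mining concession: 15600 × cos(17.8°) = 15600 × 0.9521 = 14850 km².
Ratio = 38820 / 14850 ≈ 2.61.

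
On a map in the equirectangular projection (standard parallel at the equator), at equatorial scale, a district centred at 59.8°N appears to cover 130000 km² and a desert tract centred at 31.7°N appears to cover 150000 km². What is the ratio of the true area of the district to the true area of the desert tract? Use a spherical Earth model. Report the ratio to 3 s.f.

0.512

On the plate carrée, areal scale = h·k = 1 × sec φ, so true area = apparent × cos φ.
True area of district: 130000 × cos(59.8°) = 130000 × 0.5030 = 65390 km².
True area of desert tract: 150000 × cos(31.7°) = 150000 × 0.8508 = 127600 km².
Ratio = 65390 / 127600 ≈ 0.512.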